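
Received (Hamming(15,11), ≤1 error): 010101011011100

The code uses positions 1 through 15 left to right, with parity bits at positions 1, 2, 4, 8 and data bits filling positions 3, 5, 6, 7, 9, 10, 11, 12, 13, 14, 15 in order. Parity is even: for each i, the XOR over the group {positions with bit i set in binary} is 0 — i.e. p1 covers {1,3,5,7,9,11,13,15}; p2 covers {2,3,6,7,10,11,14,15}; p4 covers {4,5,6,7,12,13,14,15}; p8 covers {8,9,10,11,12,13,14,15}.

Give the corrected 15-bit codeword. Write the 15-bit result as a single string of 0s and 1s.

s1 (pos 1,3,5,7,9,11,13,15): 0⊕0⊕0⊕0⊕1⊕1⊕1⊕0 = 1
s2 (pos 2,3,6,7,10,11,14,15): 1⊕0⊕1⊕0⊕0⊕1⊕0⊕0 = 1
s4 (pos 4,5,6,7,12,13,14,15): 1⊕0⊕1⊕0⊕1⊕1⊕0⊕0 = 0
s8 (pos 8,9,10,11,12,13,14,15): 1⊕1⊕0⊕1⊕1⊕1⊕0⊕0 = 1
Syndrome s8…s1 = 1011 → error at position 11.
Flip position 11: 010101011011100 → 010101011001100

010101011001100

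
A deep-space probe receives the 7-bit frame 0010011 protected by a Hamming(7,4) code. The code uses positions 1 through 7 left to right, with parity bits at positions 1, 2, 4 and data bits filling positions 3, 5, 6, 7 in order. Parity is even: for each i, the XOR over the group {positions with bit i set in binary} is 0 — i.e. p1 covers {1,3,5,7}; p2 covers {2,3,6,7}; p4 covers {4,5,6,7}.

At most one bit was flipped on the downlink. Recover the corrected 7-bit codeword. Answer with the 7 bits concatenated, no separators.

0110011

s1 (pos 1,3,5,7): 0⊕1⊕0⊕1 = 0
s2 (pos 2,3,6,7): 0⊕1⊕1⊕1 = 1
s4 (pos 4,5,6,7): 0⊕0⊕1⊕1 = 0
Syndrome s4…s1 = 010 → error at position 2.
Flip position 2: 0010011 → 0110011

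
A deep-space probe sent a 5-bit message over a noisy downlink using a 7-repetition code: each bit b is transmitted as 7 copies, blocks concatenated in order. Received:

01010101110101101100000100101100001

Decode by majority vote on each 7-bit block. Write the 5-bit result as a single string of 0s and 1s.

01000

Block 1 (0101010): 3 ones → 0
Block 2 (1110101): 5 ones → 1
Block 3 (1011000): 3 ones → 0
Block 4 (0010010): 2 ones → 0
Block 5 (1100001): 3 ones → 0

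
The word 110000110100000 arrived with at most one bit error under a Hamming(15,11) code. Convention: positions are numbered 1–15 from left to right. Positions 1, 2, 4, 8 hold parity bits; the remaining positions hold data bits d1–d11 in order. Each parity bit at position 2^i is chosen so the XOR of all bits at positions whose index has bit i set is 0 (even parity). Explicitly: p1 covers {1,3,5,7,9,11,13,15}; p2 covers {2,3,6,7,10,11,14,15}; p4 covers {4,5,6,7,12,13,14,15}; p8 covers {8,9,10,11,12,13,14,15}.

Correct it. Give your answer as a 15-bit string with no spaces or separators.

110001110100000

s1 (pos 1,3,5,7,9,11,13,15): 1⊕0⊕0⊕1⊕0⊕0⊕0⊕0 = 0
s2 (pos 2,3,6,7,10,11,14,15): 1⊕0⊕0⊕1⊕1⊕0⊕0⊕0 = 1
s4 (pos 4,5,6,7,12,13,14,15): 0⊕0⊕0⊕1⊕0⊕0⊕0⊕0 = 1
s8 (pos 8,9,10,11,12,13,14,15): 1⊕0⊕1⊕0⊕0⊕0⊕0⊕0 = 0
Syndrome s8…s1 = 0110 → error at position 6.
Flip position 6: 110000110100000 → 110001110100000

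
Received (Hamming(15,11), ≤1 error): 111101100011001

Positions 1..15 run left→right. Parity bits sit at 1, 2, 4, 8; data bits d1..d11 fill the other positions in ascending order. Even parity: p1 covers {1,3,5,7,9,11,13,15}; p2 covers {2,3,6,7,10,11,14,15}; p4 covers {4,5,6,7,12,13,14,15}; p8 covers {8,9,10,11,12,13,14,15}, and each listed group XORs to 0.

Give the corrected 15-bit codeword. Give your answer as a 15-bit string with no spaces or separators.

111101100011101

s1 (pos 1,3,5,7,9,11,13,15): 1⊕1⊕0⊕1⊕0⊕1⊕0⊕1 = 1
s2 (pos 2,3,6,7,10,11,14,15): 1⊕1⊕1⊕1⊕0⊕1⊕0⊕1 = 0
s4 (pos 4,5,6,7,12,13,14,15): 1⊕0⊕1⊕1⊕1⊕0⊕0⊕1 = 1
s8 (pos 8,9,10,11,12,13,14,15): 0⊕0⊕0⊕1⊕1⊕0⊕0⊕1 = 1
Syndrome s8…s1 = 1101 → error at position 13.
Flip position 13: 111101100011001 → 111101100011101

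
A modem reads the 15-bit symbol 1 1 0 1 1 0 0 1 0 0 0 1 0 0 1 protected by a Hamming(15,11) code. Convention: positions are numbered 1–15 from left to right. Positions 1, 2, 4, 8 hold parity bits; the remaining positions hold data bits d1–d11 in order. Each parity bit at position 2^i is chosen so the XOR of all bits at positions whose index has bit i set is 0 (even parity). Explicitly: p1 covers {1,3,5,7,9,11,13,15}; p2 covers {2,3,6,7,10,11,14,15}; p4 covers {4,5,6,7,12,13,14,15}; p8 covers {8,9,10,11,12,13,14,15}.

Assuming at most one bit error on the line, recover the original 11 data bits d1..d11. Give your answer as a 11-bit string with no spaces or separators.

01001001001

s1 (pos 1,3,5,7,9,11,13,15): 1⊕0⊕1⊕0⊕0⊕0⊕0⊕1 = 1
s2 (pos 2,3,6,7,10,11,14,15): 1⊕0⊕0⊕0⊕0⊕0⊕0⊕1 = 0
s4 (pos 4,5,6,7,12,13,14,15): 1⊕1⊕0⊕0⊕1⊕0⊕0⊕1 = 0
s8 (pos 8,9,10,11,12,13,14,15): 1⊕0⊕0⊕0⊕1⊕0⊕0⊕1 = 1
Syndrome s8…s1 = 1001 → error at position 9.
Flip position 9: 110110010001001 → 110110011001001
Read data bits from positions 3,5,6,7,9,10,11,12,13,14,15: 01001001001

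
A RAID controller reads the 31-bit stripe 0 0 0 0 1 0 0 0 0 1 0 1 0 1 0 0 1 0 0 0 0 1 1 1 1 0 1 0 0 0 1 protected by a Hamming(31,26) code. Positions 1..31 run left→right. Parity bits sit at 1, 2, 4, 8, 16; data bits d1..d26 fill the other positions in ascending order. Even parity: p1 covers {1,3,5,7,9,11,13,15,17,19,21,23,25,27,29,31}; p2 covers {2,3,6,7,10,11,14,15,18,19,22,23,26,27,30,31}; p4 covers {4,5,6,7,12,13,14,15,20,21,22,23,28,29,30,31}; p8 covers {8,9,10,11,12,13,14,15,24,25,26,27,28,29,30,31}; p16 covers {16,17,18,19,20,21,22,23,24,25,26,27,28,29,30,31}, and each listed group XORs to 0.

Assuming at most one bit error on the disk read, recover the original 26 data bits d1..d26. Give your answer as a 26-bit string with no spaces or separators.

s1 (pos 1,3,5,7,9,11,13,15,17,19,21,23,25,27,29,31): 0⊕0⊕1⊕0⊕0⊕0⊕0⊕0⊕1⊕0⊕0⊕1⊕1⊕1⊕0⊕1 = 0
s2 (pos 2,3,6,7,10,11,14,15,18,19,22,23,26,27,30,31): 0⊕0⊕0⊕0⊕1⊕0⊕1⊕0⊕0⊕0⊕1⊕1⊕0⊕1⊕0⊕1 = 0
s4 (pos 4,5,6,7,12,13,14,15,20,21,22,23,28,29,30,31): 0⊕1⊕0⊕0⊕1⊕0⊕1⊕0⊕0⊕0⊕1⊕1⊕0⊕0⊕0⊕1 = 0
s8 (pos 8,9,10,11,12,13,14,15,24,25,26,27,28,29,30,31): 0⊕0⊕1⊕0⊕1⊕0⊕1⊕0⊕1⊕1⊕0⊕1⊕0⊕0⊕0⊕1 = 1
s16 (pos 16,17,18,19,20,21,22,23,24,25,26,27,28,29,30,31): 0⊕1⊕0⊕0⊕0⊕0⊕1⊕1⊕1⊕1⊕0⊕1⊕0⊕0⊕0⊕1 = 1
Syndrome s16…s1 = 11000 → error at position 24.
Flip position 24: 0000100001010100100001111010001 → 0000100001010100100001101010001
Read data bits from positions 3,5,6,7,9,10,11,12,13,14,15,17,18,19,20,21,22,23,24,25,26,27,28,29,30,31: 01000101010100001101010001

01000101010100001101010001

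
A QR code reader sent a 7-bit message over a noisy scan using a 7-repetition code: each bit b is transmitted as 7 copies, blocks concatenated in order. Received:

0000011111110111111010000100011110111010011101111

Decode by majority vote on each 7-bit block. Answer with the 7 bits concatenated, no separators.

Block 1 (0000011): 2 ones → 0
Block 2 (1111101): 6 ones → 1
Block 3 (1111101): 6 ones → 1
Block 4 (0000100): 1 one → 0
Block 5 (0111101): 5 ones → 1
Block 6 (1101001): 4 ones → 1
Block 7 (1101111): 6 ones → 1

0110111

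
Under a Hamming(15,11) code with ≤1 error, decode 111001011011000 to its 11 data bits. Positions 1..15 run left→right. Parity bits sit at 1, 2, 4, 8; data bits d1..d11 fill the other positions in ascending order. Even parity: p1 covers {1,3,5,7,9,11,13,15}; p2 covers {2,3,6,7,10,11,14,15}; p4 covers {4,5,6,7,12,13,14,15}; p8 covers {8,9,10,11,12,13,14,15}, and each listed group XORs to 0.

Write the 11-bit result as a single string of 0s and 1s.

10101011000

s1 (pos 1,3,5,7,9,11,13,15): 1⊕1⊕0⊕0⊕1⊕1⊕0⊕0 = 0
s2 (pos 2,3,6,7,10,11,14,15): 1⊕1⊕1⊕0⊕0⊕1⊕0⊕0 = 0
s4 (pos 4,5,6,7,12,13,14,15): 0⊕0⊕1⊕0⊕1⊕0⊕0⊕0 = 0
s8 (pos 8,9,10,11,12,13,14,15): 1⊕1⊕0⊕1⊕1⊕0⊕0⊕0 = 0
Syndrome s8…s1 = 0000 → no error.
Read data bits from positions 3,5,6,7,9,10,11,12,13,14,15: 10101011000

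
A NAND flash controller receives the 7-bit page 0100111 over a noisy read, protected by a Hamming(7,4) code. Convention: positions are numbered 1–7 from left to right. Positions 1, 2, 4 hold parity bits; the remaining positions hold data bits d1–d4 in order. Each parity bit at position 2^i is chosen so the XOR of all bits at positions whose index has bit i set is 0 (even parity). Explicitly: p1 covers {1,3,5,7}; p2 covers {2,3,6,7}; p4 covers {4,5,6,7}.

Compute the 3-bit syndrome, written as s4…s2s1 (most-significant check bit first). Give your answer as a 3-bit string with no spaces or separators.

s1 (pos 1,3,5,7): 0⊕0⊕1⊕1 = 0
s2 (pos 2,3,6,7): 1⊕0⊕1⊕1 = 1
s4 (pos 4,5,6,7): 0⊕1⊕1⊕1 = 1
Syndrome s4…s1 = 110 → error at position 6.

110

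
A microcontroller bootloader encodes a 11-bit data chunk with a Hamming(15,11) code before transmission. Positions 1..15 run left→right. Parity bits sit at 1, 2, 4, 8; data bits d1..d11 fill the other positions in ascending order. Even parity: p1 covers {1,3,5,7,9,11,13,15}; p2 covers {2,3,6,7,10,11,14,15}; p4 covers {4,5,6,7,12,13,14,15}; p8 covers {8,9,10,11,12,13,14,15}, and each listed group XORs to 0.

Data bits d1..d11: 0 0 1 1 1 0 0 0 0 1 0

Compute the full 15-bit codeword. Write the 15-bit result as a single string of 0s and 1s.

Place data at non-parity positions: p1 p2 0 p4 0 1 1 p8 1 0 0 0 0 1 0
p1 (pos 1,3,5,7,9,11,13,15): XOR of data positions = 0⊕0⊕1⊕1⊕0⊕0⊕0 = 0
p2 (pos 2,3,6,7,10,11,14,15): XOR of data positions = 0⊕1⊕1⊕0⊕0⊕1⊕0 = 1
p4 (pos 4,5,6,7,12,13,14,15): XOR of data positions = 0⊕1⊕1⊕0⊕0⊕1⊕0 = 1
p8 (pos 8,9,10,11,12,13,14,15): XOR of data positions = 1⊕0⊕0⊕0⊕0⊕1⊕0 = 0
Codeword: 010101101000010

010101101000010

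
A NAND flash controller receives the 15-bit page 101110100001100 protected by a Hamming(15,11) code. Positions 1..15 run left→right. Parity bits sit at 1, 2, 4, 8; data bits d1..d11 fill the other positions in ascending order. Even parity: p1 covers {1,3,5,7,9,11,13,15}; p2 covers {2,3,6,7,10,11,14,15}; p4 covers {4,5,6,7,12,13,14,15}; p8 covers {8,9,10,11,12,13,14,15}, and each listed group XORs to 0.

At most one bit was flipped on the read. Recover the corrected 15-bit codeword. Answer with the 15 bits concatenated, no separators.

101100100001100

s1 (pos 1,3,5,7,9,11,13,15): 1⊕1⊕1⊕1⊕0⊕0⊕1⊕0 = 1
s2 (pos 2,3,6,7,10,11,14,15): 0⊕1⊕0⊕1⊕0⊕0⊕0⊕0 = 0
s4 (pos 4,5,6,7,12,13,14,15): 1⊕1⊕0⊕1⊕1⊕1⊕0⊕0 = 1
s8 (pos 8,9,10,11,12,13,14,15): 0⊕0⊕0⊕0⊕1⊕1⊕0⊕0 = 0
Syndrome s8…s1 = 0101 → error at position 5.
Flip position 5: 101110100001100 → 101100100001100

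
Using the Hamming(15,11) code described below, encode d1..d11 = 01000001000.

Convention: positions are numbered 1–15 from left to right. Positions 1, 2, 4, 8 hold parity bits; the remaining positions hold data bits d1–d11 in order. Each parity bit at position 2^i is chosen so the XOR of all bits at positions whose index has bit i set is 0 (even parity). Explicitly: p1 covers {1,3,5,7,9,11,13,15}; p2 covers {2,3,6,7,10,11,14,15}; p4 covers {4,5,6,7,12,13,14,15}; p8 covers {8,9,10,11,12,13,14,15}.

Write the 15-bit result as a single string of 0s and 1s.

100010010001000

Place data at non-parity positions: p1 p2 0 p4 1 0 0 p8 0 0 0 1 0 0 0
p1 (pos 1,3,5,7,9,11,13,15): XOR of data positions = 0⊕1⊕0⊕0⊕0⊕0⊕0 = 1
p2 (pos 2,3,6,7,10,11,14,15): XOR of data positions = 0⊕0⊕0⊕0⊕0⊕0⊕0 = 0
p4 (pos 4,5,6,7,12,13,14,15): XOR of data positions = 1⊕0⊕0⊕1⊕0⊕0⊕0 = 0
p8 (pos 8,9,10,11,12,13,14,15): XOR of data positions = 0⊕0⊕0⊕1⊕0⊕0⊕0 = 1
Codeword: 100010010001000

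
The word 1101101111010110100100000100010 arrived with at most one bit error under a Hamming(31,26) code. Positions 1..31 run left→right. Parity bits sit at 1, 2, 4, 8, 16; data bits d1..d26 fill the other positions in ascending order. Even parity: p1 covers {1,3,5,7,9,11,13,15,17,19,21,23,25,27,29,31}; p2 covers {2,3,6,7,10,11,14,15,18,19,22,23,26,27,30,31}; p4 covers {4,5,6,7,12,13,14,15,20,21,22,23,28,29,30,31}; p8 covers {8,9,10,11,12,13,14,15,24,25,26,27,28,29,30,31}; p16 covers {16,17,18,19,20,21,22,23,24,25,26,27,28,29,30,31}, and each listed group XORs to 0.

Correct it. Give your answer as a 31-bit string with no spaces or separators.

1001101111010110100100000100010

s1 (pos 1,3,5,7,9,11,13,15,17,19,21,23,25,27,29,31): 1⊕0⊕1⊕1⊕1⊕0⊕0⊕1⊕1⊕0⊕0⊕0⊕0⊕0⊕0⊕0 = 0
s2 (pos 2,3,6,7,10,11,14,15,18,19,22,23,26,27,30,31): 1⊕0⊕0⊕1⊕1⊕0⊕1⊕1⊕0⊕0⊕0⊕0⊕1⊕0⊕1⊕0 = 1
s4 (pos 4,5,6,7,12,13,14,15,20,21,22,23,28,29,30,31): 1⊕1⊕0⊕1⊕1⊕0⊕1⊕1⊕1⊕0⊕0⊕0⊕0⊕0⊕1⊕0 = 0
s8 (pos 8,9,10,11,12,13,14,15,24,25,26,27,28,29,30,31): 1⊕1⊕1⊕0⊕1⊕0⊕1⊕1⊕0⊕0⊕1⊕0⊕0⊕0⊕1⊕0 = 0
s16 (pos 16,17,18,19,20,21,22,23,24,25,26,27,28,29,30,31): 0⊕1⊕0⊕0⊕1⊕0⊕0⊕0⊕0⊕0⊕1⊕0⊕0⊕0⊕1⊕0 = 0
Syndrome s16…s1 = 00010 → error at position 2.
Flip position 2: 1101101111010110100100000100010 → 1001101111010110100100000100010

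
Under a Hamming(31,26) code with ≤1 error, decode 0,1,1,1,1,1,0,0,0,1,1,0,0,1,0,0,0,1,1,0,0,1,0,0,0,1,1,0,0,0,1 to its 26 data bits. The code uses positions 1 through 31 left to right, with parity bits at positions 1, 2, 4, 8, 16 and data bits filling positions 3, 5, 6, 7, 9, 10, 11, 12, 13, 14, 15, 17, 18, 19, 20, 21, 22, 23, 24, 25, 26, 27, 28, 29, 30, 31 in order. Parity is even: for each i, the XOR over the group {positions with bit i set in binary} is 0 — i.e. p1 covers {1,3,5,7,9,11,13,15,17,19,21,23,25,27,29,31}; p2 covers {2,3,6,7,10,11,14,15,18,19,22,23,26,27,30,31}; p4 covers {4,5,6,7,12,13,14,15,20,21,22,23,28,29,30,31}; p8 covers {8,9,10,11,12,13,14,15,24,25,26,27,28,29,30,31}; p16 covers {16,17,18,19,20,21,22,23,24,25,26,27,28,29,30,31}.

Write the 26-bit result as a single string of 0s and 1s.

s1 (pos 1,3,5,7,9,11,13,15,17,19,21,23,25,27,29,31): 0⊕1⊕1⊕0⊕0⊕1⊕0⊕0⊕0⊕1⊕0⊕0⊕0⊕1⊕0⊕1 = 0
s2 (pos 2,3,6,7,10,11,14,15,18,19,22,23,26,27,30,31): 1⊕1⊕1⊕0⊕1⊕1⊕1⊕0⊕1⊕1⊕1⊕0⊕1⊕1⊕0⊕1 = 0
s4 (pos 4,5,6,7,12,13,14,15,20,21,22,23,28,29,30,31): 1⊕1⊕1⊕0⊕0⊕0⊕1⊕0⊕0⊕0⊕1⊕0⊕0⊕0⊕0⊕1 = 0
s8 (pos 8,9,10,11,12,13,14,15,24,25,26,27,28,29,30,31): 0⊕0⊕1⊕1⊕0⊕0⊕1⊕0⊕0⊕0⊕1⊕1⊕0⊕0⊕0⊕1 = 0
s16 (pos 16,17,18,19,20,21,22,23,24,25,26,27,28,29,30,31): 0⊕0⊕1⊕1⊕0⊕0⊕1⊕0⊕0⊕0⊕1⊕1⊕0⊕0⊕0⊕1 = 0
Syndrome s16…s1 = 00000 → no error.
Read data bits from positions 3,5,6,7,9,10,11,12,13,14,15,17,18,19,20,21,22,23,24,25,26,27,28,29,30,31: 11100110010011001000110001

11100110010011001000110001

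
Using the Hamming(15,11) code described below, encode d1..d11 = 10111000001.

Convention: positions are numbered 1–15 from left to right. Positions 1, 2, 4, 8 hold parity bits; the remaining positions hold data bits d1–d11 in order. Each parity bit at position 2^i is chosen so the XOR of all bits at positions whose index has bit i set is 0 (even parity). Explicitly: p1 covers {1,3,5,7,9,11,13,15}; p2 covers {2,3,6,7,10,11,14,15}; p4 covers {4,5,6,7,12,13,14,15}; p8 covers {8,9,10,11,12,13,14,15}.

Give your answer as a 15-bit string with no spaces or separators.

001101101000001

Place data at non-parity positions: p1 p2 1 p4 0 1 1 p8 1 0 0 0 0 0 1
p1 (pos 1,3,5,7,9,11,13,15): XOR of data positions = 1⊕0⊕1⊕1⊕0⊕0⊕1 = 0
p2 (pos 2,3,6,7,10,11,14,15): XOR of data positions = 1⊕1⊕1⊕0⊕0⊕0⊕1 = 0
p4 (pos 4,5,6,7,12,13,14,15): XOR of data positions = 0⊕1⊕1⊕0⊕0⊕0⊕1 = 1
p8 (pos 8,9,10,11,12,13,14,15): XOR of data positions = 1⊕0⊕0⊕0⊕0⊕0⊕1 = 0
Codeword: 001101101000001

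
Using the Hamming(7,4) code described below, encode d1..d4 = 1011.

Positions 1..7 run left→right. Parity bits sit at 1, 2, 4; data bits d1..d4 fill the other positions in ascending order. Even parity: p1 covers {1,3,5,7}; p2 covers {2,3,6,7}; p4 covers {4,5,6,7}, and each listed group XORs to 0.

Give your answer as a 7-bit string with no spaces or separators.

0110011

Place data at non-parity positions: p1 p2 1 p4 0 1 1
p1 (pos 1,3,5,7): XOR of data positions = 1⊕0⊕1 = 0
p2 (pos 2,3,6,7): XOR of data positions = 1⊕1⊕1 = 1
p4 (pos 4,5,6,7): XOR of data positions = 0⊕1⊕1 = 0
Codeword: 0110011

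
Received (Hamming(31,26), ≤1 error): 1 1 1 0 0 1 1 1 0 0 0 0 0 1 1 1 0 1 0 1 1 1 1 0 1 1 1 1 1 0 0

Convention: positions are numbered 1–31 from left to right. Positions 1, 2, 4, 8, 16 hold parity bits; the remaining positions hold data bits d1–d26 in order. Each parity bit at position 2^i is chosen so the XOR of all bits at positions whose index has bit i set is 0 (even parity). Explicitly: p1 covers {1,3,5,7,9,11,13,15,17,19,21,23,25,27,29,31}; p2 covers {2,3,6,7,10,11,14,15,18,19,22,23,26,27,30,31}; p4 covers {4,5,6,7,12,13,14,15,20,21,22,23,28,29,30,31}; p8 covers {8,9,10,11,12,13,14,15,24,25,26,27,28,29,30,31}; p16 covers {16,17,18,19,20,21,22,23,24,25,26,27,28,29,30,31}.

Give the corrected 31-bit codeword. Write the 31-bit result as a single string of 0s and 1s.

1110011100000111011111101111100

s1 (pos 1,3,5,7,9,11,13,15,17,19,21,23,25,27,29,31): 1⊕1⊕0⊕1⊕0⊕0⊕0⊕1⊕0⊕0⊕1⊕1⊕1⊕1⊕1⊕0 = 1
s2 (pos 2,3,6,7,10,11,14,15,18,19,22,23,26,27,30,31): 1⊕1⊕1⊕1⊕0⊕0⊕1⊕1⊕1⊕0⊕1⊕1⊕1⊕1⊕0⊕0 = 1
s4 (pos 4,5,6,7,12,13,14,15,20,21,22,23,28,29,30,31): 0⊕0⊕1⊕1⊕0⊕0⊕1⊕1⊕1⊕1⊕1⊕1⊕1⊕1⊕0⊕0 = 0
s8 (pos 8,9,10,11,12,13,14,15,24,25,26,27,28,29,30,31): 1⊕0⊕0⊕0⊕0⊕0⊕1⊕1⊕0⊕1⊕1⊕1⊕1⊕1⊕0⊕0 = 0
s16 (pos 16,17,18,19,20,21,22,23,24,25,26,27,28,29,30,31): 1⊕0⊕1⊕0⊕1⊕1⊕1⊕1⊕0⊕1⊕1⊕1⊕1⊕1⊕0⊕0 = 1
Syndrome s16…s1 = 10011 → error at position 19.
Flip position 19: 1110011100000111010111101111100 → 1110011100000111011111101111100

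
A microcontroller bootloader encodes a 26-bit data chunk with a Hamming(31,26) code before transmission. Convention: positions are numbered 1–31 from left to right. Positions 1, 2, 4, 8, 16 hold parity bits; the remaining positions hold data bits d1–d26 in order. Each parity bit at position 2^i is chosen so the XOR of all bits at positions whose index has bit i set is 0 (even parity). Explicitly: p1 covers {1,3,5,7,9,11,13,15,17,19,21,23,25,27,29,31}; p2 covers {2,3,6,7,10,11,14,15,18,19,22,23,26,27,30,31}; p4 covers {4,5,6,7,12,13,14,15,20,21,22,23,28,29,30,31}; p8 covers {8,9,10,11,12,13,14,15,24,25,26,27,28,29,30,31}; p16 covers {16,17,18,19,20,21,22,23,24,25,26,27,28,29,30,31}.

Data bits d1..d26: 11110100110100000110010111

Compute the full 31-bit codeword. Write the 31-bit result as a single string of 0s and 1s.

1111111001001101100000110010111

Place data at non-parity positions: p1 p2 1 p4 1 1 1 p8 0 1 0 0 1 1 0 p16 1 0 0 0 0 0 1 1 0 0 1 0 1 1 1
p1 (pos 1,3,5,7,9,11,13,15,17,19,21,23,25,27,29,31): XOR of data positions = 1⊕1⊕1⊕0⊕0⊕1⊕0⊕1⊕0⊕0⊕1⊕0⊕1⊕1⊕1 = 1
p2 (pos 2,3,6,7,10,11,14,15,18,19,22,23,26,27,30,31): XOR of data positions = 1⊕1⊕1⊕1⊕0⊕1⊕0⊕0⊕0⊕0⊕1⊕0⊕1⊕1⊕1 = 1
p4 (pos 4,5,6,7,12,13,14,15,20,21,22,23,28,29,30,31): XOR of data positions = 1⊕1⊕1⊕0⊕1⊕1⊕0⊕0⊕0⊕0⊕1⊕0⊕1⊕1⊕1 = 1
p8 (pos 8,9,10,11,12,13,14,15,24,25,26,27,28,29,30,31): XOR of data positions = 0⊕1⊕0⊕0⊕1⊕1⊕0⊕1⊕0⊕0⊕1⊕0⊕1⊕1⊕1 = 0
p16 (pos 16,17,18,19,20,21,22,23,24,25,26,27,28,29,30,31): XOR of data positions = 1⊕0⊕0⊕0⊕0⊕0⊕1⊕1⊕0⊕0⊕1⊕0⊕1⊕1⊕1 = 1
Codeword: 1111111001001101100000110010111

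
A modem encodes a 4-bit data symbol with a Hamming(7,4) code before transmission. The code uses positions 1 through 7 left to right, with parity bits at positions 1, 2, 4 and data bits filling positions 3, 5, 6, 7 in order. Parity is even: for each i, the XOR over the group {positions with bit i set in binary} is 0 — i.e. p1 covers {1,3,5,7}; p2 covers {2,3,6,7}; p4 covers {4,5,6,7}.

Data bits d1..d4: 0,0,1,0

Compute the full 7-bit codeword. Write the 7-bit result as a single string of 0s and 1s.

Place data at non-parity positions: p1 p2 0 p4 0 1 0
p1 (pos 1,3,5,7): XOR of data positions = 0⊕0⊕0 = 0
p2 (pos 2,3,6,7): XOR of data positions = 0⊕1⊕0 = 1
p4 (pos 4,5,6,7): XOR of data positions = 0⊕1⊕0 = 1
Codeword: 0101010

0101010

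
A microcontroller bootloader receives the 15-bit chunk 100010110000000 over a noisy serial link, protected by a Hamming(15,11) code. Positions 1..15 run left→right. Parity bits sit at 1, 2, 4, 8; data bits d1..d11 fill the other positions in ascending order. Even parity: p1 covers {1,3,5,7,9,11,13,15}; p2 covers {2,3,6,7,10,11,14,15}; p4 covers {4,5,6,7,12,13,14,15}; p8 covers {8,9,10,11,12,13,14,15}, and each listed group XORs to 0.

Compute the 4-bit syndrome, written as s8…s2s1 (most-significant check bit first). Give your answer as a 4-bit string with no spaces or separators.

1011

s1 (pos 1,3,5,7,9,11,13,15): 1⊕0⊕1⊕1⊕0⊕0⊕0⊕0 = 1
s2 (pos 2,3,6,7,10,11,14,15): 0⊕0⊕0⊕1⊕0⊕0⊕0⊕0 = 1
s4 (pos 4,5,6,7,12,13,14,15): 0⊕1⊕0⊕1⊕0⊕0⊕0⊕0 = 0
s8 (pos 8,9,10,11,12,13,14,15): 1⊕0⊕0⊕0⊕0⊕0⊕0⊕0 = 1
Syndrome s8…s1 = 1011 → error at position 11.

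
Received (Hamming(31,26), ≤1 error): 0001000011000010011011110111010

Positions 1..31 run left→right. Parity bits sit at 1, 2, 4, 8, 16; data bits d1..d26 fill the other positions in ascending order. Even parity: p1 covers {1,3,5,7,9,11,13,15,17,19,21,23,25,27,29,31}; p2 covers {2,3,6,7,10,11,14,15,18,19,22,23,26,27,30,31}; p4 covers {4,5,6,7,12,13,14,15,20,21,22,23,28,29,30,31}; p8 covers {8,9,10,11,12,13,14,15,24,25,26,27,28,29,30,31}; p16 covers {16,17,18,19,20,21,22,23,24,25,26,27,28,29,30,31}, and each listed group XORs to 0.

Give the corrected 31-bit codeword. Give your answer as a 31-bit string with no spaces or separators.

s1 (pos 1,3,5,7,9,11,13,15,17,19,21,23,25,27,29,31): 0⊕0⊕0⊕0⊕1⊕0⊕0⊕1⊕0⊕1⊕1⊕1⊕0⊕1⊕0⊕0 = 0
s2 (pos 2,3,6,7,10,11,14,15,18,19,22,23,26,27,30,31): 0⊕0⊕0⊕0⊕1⊕0⊕0⊕1⊕1⊕1⊕1⊕1⊕1⊕1⊕1⊕0 = 1
s4 (pos 4,5,6,7,12,13,14,15,20,21,22,23,28,29,30,31): 1⊕0⊕0⊕0⊕0⊕0⊕0⊕1⊕0⊕1⊕1⊕1⊕1⊕0⊕1⊕0 = 1
s8 (pos 8,9,10,11,12,13,14,15,24,25,26,27,28,29,30,31): 0⊕1⊕1⊕0⊕0⊕0⊕0⊕1⊕1⊕0⊕1⊕1⊕1⊕0⊕1⊕0 = 0
s16 (pos 16,17,18,19,20,21,22,23,24,25,26,27,28,29,30,31): 0⊕0⊕1⊕1⊕0⊕1⊕1⊕1⊕1⊕0⊕1⊕1⊕1⊕0⊕1⊕0 = 0
Syndrome s16…s1 = 00110 → error at position 6.
Flip position 6: 0001000011000010011011110111010 → 0001010011000010011011110111010

0001010011000010011011110111010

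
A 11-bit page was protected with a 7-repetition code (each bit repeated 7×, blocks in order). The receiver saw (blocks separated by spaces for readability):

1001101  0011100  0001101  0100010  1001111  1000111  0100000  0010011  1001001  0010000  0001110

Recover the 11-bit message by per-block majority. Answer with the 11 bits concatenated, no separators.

Block 1 (1001101): 4 ones → 1
Block 2 (0011100): 3 ones → 0
Block 3 (0001101): 3 ones → 0
Block 4 (0100010): 2 ones → 0
Block 5 (1001111): 5 ones → 1
Block 6 (1000111): 4 ones → 1
Block 7 (0100000): 1 one → 0
Block 8 (0010011): 3 ones → 0
Block 9 (1001001): 3 ones → 0
Block 10 (0010000): 1 one → 0
Block 11 (0001110): 3 ones → 0

10001100000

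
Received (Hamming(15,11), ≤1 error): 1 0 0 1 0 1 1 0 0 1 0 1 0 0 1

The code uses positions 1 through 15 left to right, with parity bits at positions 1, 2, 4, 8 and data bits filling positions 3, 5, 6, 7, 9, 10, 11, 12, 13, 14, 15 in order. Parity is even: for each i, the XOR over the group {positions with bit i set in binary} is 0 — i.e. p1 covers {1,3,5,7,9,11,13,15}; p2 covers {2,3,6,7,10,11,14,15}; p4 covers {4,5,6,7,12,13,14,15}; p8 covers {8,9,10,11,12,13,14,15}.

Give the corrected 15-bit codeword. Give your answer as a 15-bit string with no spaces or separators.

100101100101101

s1 (pos 1,3,5,7,9,11,13,15): 1⊕0⊕0⊕1⊕0⊕0⊕0⊕1 = 1
s2 (pos 2,3,6,7,10,11,14,15): 0⊕0⊕1⊕1⊕1⊕0⊕0⊕1 = 0
s4 (pos 4,5,6,7,12,13,14,15): 1⊕0⊕1⊕1⊕1⊕0⊕0⊕1 = 1
s8 (pos 8,9,10,11,12,13,14,15): 0⊕0⊕1⊕0⊕1⊕0⊕0⊕1 = 1
Syndrome s8…s1 = 1101 → error at position 13.
Flip position 13: 100101100101001 → 100101100101101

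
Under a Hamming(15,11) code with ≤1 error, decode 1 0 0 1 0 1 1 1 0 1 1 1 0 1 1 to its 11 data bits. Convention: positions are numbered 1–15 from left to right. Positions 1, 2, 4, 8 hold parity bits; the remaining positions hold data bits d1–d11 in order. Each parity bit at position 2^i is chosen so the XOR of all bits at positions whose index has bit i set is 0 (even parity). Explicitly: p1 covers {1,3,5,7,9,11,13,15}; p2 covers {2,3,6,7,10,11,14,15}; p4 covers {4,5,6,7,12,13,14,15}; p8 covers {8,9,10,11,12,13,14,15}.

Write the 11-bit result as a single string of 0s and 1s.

00110111011

s1 (pos 1,3,5,7,9,11,13,15): 1⊕0⊕0⊕1⊕0⊕1⊕0⊕1 = 0
s2 (pos 2,3,6,7,10,11,14,15): 0⊕0⊕1⊕1⊕1⊕1⊕1⊕1 = 0
s4 (pos 4,5,6,7,12,13,14,15): 1⊕0⊕1⊕1⊕1⊕0⊕1⊕1 = 0
s8 (pos 8,9,10,11,12,13,14,15): 1⊕0⊕1⊕1⊕1⊕0⊕1⊕1 = 0
Syndrome s8…s1 = 0000 → no error.
Read data bits from positions 3,5,6,7,9,10,11,12,13,14,15: 00110111011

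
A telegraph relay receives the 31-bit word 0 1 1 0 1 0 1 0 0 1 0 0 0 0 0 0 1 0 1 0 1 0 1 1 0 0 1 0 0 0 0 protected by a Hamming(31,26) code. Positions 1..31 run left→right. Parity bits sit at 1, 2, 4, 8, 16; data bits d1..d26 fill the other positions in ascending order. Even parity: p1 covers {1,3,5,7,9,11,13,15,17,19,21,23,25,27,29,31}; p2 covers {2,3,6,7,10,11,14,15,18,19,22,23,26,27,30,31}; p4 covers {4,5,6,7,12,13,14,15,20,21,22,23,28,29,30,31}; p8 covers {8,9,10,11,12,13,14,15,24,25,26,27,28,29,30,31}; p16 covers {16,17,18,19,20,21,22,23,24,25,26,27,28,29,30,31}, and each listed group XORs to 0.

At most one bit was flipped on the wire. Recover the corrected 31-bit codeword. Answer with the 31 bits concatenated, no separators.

s1 (pos 1,3,5,7,9,11,13,15,17,19,21,23,25,27,29,31): 0⊕1⊕1⊕1⊕0⊕0⊕0⊕0⊕1⊕1⊕1⊕1⊕0⊕1⊕0⊕0 = 0
s2 (pos 2,3,6,7,10,11,14,15,18,19,22,23,26,27,30,31): 1⊕1⊕0⊕1⊕1⊕0⊕0⊕0⊕0⊕1⊕0⊕1⊕0⊕1⊕0⊕0 = 1
s4 (pos 4,5,6,7,12,13,14,15,20,21,22,23,28,29,30,31): 0⊕1⊕0⊕1⊕0⊕0⊕0⊕0⊕0⊕1⊕0⊕1⊕0⊕0⊕0⊕0 = 0
s8 (pos 8,9,10,11,12,13,14,15,24,25,26,27,28,29,30,31): 0⊕0⊕1⊕0⊕0⊕0⊕0⊕0⊕1⊕0⊕0⊕1⊕0⊕0⊕0⊕0 = 1
s16 (pos 16,17,18,19,20,21,22,23,24,25,26,27,28,29,30,31): 0⊕1⊕0⊕1⊕0⊕1⊕0⊕1⊕1⊕0⊕0⊕1⊕0⊕0⊕0⊕0 = 0
Syndrome s16…s1 = 01010 → error at position 10.
Flip position 10: 0110101001000000101010110010000 → 0110101000000000101010110010000

0110101000000000101010110010000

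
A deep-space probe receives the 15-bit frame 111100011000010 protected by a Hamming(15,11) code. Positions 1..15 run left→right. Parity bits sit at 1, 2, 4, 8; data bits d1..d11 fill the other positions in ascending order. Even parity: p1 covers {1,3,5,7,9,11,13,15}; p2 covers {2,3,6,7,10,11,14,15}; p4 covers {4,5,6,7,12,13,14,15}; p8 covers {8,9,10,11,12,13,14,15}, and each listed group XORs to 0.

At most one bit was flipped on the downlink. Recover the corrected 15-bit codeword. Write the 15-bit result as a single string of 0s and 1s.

s1 (pos 1,3,5,7,9,11,13,15): 1⊕1⊕0⊕0⊕1⊕0⊕0⊕0 = 1
s2 (pos 2,3,6,7,10,11,14,15): 1⊕1⊕0⊕0⊕0⊕0⊕1⊕0 = 1
s4 (pos 4,5,6,7,12,13,14,15): 1⊕0⊕0⊕0⊕0⊕0⊕1⊕0 = 0
s8 (pos 8,9,10,11,12,13,14,15): 1⊕1⊕0⊕0⊕0⊕0⊕1⊕0 = 1
Syndrome s8…s1 = 1011 → error at position 11.
Flip position 11: 111100011000010 → 111100011010010

111100011010010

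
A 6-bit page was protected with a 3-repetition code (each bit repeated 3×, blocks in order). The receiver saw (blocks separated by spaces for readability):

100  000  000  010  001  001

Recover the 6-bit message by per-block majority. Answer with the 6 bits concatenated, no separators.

Block 1 (100): 1 one → 0
Block 2 (000): 0 ones → 0
Block 3 (000): 0 ones → 0
Block 4 (010): 1 one → 0
Block 5 (001): 1 one → 0
Block 6 (001): 1 one → 0

000000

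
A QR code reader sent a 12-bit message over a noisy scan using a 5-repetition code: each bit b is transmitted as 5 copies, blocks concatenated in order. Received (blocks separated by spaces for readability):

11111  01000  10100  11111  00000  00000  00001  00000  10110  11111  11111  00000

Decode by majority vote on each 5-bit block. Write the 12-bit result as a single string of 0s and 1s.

100100001110

Block 1 (11111): 5 ones → 1
Block 2 (01000): 1 one → 0
Block 3 (10100): 2 ones → 0
Block 4 (11111): 5 ones → 1
Block 5 (00000): 0 ones → 0
Block 6 (00000): 0 ones → 0
Block 7 (00001): 1 one → 0
Block 8 (00000): 0 ones → 0
Block 9 (10110): 3 ones → 1
Block 10 (11111): 5 ones → 1
Block 11 (11111): 5 ones → 1
Block 12 (00000): 0 ones → 0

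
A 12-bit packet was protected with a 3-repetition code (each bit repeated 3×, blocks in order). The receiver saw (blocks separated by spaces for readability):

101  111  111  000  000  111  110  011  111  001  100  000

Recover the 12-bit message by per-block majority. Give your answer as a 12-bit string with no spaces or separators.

111001111000

Block 1 (101): 2 ones → 1
Block 2 (111): 3 ones → 1
Block 3 (111): 3 ones → 1
Block 4 (000): 0 ones → 0
Block 5 (000): 0 ones → 0
Block 6 (111): 3 ones → 1
Block 7 (110): 2 ones → 1
Block 8 (011): 2 ones → 1
Block 9 (111): 3 ones → 1
Block 10 (001): 1 one → 0
Block 11 (100): 1 one → 0
Block 12 (000): 0 ones → 0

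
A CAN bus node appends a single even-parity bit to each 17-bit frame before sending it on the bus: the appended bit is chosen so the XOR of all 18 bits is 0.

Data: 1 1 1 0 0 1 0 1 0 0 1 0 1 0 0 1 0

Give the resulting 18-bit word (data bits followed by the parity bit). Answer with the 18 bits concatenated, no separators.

XOR of the 17 data bits: 1⊕1⊕1⊕0⊕0⊕1⊕0⊕1⊕0⊕0⊕1⊕0⊕1⊕0⊕0⊕1⊕0 = 0
Parity bit = 0 (so all 18 bits XOR to 0).

111001010010100100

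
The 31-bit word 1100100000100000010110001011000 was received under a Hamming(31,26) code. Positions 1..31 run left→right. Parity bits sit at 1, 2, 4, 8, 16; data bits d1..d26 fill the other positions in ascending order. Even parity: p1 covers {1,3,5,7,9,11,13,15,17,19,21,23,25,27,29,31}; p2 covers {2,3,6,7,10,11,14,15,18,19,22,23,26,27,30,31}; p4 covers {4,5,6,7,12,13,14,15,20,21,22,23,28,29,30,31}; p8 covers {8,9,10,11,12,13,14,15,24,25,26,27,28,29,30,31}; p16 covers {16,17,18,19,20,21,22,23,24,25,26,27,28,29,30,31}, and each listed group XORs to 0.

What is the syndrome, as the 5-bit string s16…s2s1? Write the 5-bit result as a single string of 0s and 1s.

00000

s1 (pos 1,3,5,7,9,11,13,15,17,19,21,23,25,27,29,31): 1⊕0⊕1⊕0⊕0⊕1⊕0⊕0⊕0⊕0⊕1⊕0⊕1⊕1⊕0⊕0 = 0
s2 (pos 2,3,6,7,10,11,14,15,18,19,22,23,26,27,30,31): 1⊕0⊕0⊕0⊕0⊕1⊕0⊕0⊕1⊕0⊕0⊕0⊕0⊕1⊕0⊕0 = 0
s4 (pos 4,5,6,7,12,13,14,15,20,21,22,23,28,29,30,31): 0⊕1⊕0⊕0⊕0⊕0⊕0⊕0⊕1⊕1⊕0⊕0⊕1⊕0⊕0⊕0 = 0
s8 (pos 8,9,10,11,12,13,14,15,24,25,26,27,28,29,30,31): 0⊕0⊕0⊕1⊕0⊕0⊕0⊕0⊕0⊕1⊕0⊕1⊕1⊕0⊕0⊕0 = 0
s16 (pos 16,17,18,19,20,21,22,23,24,25,26,27,28,29,30,31): 0⊕0⊕1⊕0⊕1⊕1⊕0⊕0⊕0⊕1⊕0⊕1⊕1⊕0⊕0⊕0 = 0
Syndrome s16…s1 = 00000 → no error.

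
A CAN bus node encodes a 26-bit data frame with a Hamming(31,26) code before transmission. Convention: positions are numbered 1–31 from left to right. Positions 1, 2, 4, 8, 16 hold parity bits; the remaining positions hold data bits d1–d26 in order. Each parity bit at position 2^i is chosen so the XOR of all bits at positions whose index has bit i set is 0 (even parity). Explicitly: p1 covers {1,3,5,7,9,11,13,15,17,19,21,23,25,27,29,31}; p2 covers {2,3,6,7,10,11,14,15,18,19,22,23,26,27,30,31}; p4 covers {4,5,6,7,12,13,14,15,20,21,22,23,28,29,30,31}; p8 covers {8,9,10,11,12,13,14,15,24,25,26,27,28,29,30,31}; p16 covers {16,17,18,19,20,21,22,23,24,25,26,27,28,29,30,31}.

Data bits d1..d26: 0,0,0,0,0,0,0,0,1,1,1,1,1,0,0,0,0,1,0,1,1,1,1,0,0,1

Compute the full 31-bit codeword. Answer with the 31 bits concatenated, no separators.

Place data at non-parity positions: p1 p2 0 p4 0 0 0 p8 0 0 0 0 1 1 1 p16 1 1 0 0 0 0 1 0 1 1 1 1 0 0 1
p1 (pos 1,3,5,7,9,11,13,15,17,19,21,23,25,27,29,31): XOR of data positions = 0⊕0⊕0⊕0⊕0⊕1⊕1⊕1⊕0⊕0⊕1⊕1⊕1⊕0⊕1 = 1
p2 (pos 2,3,6,7,10,11,14,15,18,19,22,23,26,27,30,31): XOR of data positions = 0⊕0⊕0⊕0⊕0⊕1⊕1⊕1⊕0⊕0⊕1⊕1⊕1⊕0⊕1 = 1
p4 (pos 4,5,6,7,12,13,14,15,20,21,22,23,28,29,30,31): XOR of data positions = 0⊕0⊕0⊕0⊕1⊕1⊕1⊕0⊕0⊕0⊕1⊕1⊕0⊕0⊕1 = 0
p8 (pos 8,9,10,11,12,13,14,15,24,25,26,27,28,29,30,31): XOR of data positions = 0⊕0⊕0⊕0⊕1⊕1⊕1⊕0⊕1⊕1⊕1⊕1⊕0⊕0⊕1 = 0
p16 (pos 16,17,18,19,20,21,22,23,24,25,26,27,28,29,30,31): XOR of data positions = 1⊕1⊕0⊕0⊕0⊕0⊕1⊕0⊕1⊕1⊕1⊕1⊕0⊕0⊕1 = 0
Codeword: 1100000000001110110000101111001

1100000000001110110000101111001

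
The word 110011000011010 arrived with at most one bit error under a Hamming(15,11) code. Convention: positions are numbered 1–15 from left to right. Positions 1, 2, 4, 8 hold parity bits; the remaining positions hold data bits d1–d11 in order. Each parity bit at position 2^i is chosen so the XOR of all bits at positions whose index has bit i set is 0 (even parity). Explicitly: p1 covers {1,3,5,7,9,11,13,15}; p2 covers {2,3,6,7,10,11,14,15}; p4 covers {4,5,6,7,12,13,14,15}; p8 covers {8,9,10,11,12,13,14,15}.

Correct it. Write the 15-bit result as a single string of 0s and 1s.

s1 (pos 1,3,5,7,9,11,13,15): 1⊕0⊕1⊕0⊕0⊕1⊕0⊕0 = 1
s2 (pos 2,3,6,7,10,11,14,15): 1⊕0⊕1⊕0⊕0⊕1⊕1⊕0 = 0
s4 (pos 4,5,6,7,12,13,14,15): 0⊕1⊕1⊕0⊕1⊕0⊕1⊕0 = 0
s8 (pos 8,9,10,11,12,13,14,15): 0⊕0⊕0⊕1⊕1⊕0⊕1⊕0 = 1
Syndrome s8…s1 = 1001 → error at position 9.
Flip position 9: 110011000011010 → 110011001011010

110011001011010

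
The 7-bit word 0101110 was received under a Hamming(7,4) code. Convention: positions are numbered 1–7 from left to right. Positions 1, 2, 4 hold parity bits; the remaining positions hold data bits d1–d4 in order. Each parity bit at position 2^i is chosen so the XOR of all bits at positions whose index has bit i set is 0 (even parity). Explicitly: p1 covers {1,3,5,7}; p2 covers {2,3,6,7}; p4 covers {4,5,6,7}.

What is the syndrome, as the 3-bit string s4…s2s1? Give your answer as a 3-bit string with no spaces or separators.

101

s1 (pos 1,3,5,7): 0⊕0⊕1⊕0 = 1
s2 (pos 2,3,6,7): 1⊕0⊕1⊕0 = 0
s4 (pos 4,5,6,7): 1⊕1⊕1⊕0 = 1
Syndrome s4…s1 = 101 → error at position 5.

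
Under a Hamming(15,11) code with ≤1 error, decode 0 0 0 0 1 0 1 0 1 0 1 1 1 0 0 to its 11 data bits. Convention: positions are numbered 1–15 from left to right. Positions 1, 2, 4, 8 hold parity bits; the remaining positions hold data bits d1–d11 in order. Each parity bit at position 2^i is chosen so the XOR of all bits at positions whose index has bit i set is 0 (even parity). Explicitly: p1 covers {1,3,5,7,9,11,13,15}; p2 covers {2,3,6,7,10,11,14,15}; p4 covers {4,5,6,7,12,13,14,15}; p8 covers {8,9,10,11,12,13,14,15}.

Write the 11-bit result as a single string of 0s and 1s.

01011011100

s1 (pos 1,3,5,7,9,11,13,15): 0⊕0⊕1⊕1⊕1⊕1⊕1⊕0 = 1
s2 (pos 2,3,6,7,10,11,14,15): 0⊕0⊕0⊕1⊕0⊕1⊕0⊕0 = 0
s4 (pos 4,5,6,7,12,13,14,15): 0⊕1⊕0⊕1⊕1⊕1⊕0⊕0 = 0
s8 (pos 8,9,10,11,12,13,14,15): 0⊕1⊕0⊕1⊕1⊕1⊕0⊕0 = 0
Syndrome s8…s1 = 0001 → error at position 1.
Flip position 1: 000010101011100 → 100010101011100
Read data bits from positions 3,5,6,7,9,10,11,12,13,14,15: 01011011100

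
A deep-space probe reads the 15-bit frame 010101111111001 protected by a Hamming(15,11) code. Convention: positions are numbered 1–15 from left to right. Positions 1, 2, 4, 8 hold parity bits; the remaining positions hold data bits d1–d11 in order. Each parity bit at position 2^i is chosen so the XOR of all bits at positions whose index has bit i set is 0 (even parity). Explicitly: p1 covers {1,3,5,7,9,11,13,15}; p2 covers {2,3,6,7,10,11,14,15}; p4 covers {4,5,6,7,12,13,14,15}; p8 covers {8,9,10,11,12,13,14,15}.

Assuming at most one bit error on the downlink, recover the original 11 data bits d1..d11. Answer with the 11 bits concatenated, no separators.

s1 (pos 1,3,5,7,9,11,13,15): 0⊕0⊕0⊕1⊕1⊕1⊕0⊕1 = 0
s2 (pos 2,3,6,7,10,11,14,15): 1⊕0⊕1⊕1⊕1⊕1⊕0⊕1 = 0
s4 (pos 4,5,6,7,12,13,14,15): 1⊕0⊕1⊕1⊕1⊕0⊕0⊕1 = 1
s8 (pos 8,9,10,11,12,13,14,15): 1⊕1⊕1⊕1⊕1⊕0⊕0⊕1 = 0
Syndrome s8…s1 = 0100 → error at position 4.
Flip position 4: 010101111111001 → 010001111111001
Read data bits from positions 3,5,6,7,9,10,11,12,13,14,15: 00111111001

00111111001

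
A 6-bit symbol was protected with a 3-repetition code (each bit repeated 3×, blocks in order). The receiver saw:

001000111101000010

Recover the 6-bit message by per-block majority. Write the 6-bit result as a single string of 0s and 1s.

001100

Block 1 (001): 1 one → 0
Block 2 (000): 0 ones → 0
Block 3 (111): 3 ones → 1
Block 4 (101): 2 ones → 1
Block 5 (000): 0 ones → 0
Block 6 (010): 1 one → 0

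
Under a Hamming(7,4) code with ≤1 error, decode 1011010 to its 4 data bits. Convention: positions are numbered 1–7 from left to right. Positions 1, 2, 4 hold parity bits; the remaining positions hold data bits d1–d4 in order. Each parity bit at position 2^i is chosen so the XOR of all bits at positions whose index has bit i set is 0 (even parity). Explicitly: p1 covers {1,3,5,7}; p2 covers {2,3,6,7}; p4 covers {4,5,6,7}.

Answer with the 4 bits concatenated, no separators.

1010

s1 (pos 1,3,5,7): 1⊕1⊕0⊕0 = 0
s2 (pos 2,3,6,7): 0⊕1⊕1⊕0 = 0
s4 (pos 4,5,6,7): 1⊕0⊕1⊕0 = 0
Syndrome s4…s1 = 000 → no error.
Read data bits from positions 3,5,6,7: 1010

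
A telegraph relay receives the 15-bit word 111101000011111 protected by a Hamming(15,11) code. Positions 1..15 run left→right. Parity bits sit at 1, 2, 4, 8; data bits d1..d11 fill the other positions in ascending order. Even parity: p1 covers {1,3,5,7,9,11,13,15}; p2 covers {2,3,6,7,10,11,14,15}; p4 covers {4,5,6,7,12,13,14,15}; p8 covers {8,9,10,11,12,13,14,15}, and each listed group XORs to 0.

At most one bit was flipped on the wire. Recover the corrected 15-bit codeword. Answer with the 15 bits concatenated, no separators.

s1 (pos 1,3,5,7,9,11,13,15): 1⊕1⊕0⊕0⊕0⊕1⊕1⊕1 = 1
s2 (pos 2,3,6,7,10,11,14,15): 1⊕1⊕1⊕0⊕0⊕1⊕1⊕1 = 0
s4 (pos 4,5,6,7,12,13,14,15): 1⊕0⊕1⊕0⊕1⊕1⊕1⊕1 = 0
s8 (pos 8,9,10,11,12,13,14,15): 0⊕0⊕0⊕1⊕1⊕1⊕1⊕1 = 1
Syndrome s8…s1 = 1001 → error at position 9.
Flip position 9: 111101000011111 → 111101001011111

111101001011111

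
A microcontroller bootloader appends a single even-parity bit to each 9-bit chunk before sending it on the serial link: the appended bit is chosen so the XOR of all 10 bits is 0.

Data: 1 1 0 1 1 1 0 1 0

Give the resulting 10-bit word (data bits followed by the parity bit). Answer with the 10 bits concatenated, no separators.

1101110100

XOR of the 9 data bits: 1⊕1⊕0⊕1⊕1⊕1⊕0⊕1⊕0 = 0
Parity bit = 0 (so all 10 bits XOR to 0).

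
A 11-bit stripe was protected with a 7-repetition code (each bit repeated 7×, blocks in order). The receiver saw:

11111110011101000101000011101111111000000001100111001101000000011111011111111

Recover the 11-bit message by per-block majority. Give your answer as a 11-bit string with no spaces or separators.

11001011011

Block 1 (1111111): 7 ones → 1
Block 2 (0011101): 4 ones → 1
Block 3 (0001010): 2 ones → 0
Block 4 (0001110): 3 ones → 0
Block 5 (1111111): 7 ones → 1
Block 6 (0000000): 0 ones → 0
Block 7 (0110011): 4 ones → 1
Block 8 (1001101): 4 ones → 1
Block 9 (0000000): 0 ones → 0
Block 10 (1111101): 6 ones → 1
Block 11 (1111111): 7 ones → 1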